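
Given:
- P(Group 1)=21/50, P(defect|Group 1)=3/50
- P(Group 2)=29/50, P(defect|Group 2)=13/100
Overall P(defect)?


P(B) = Σ P(B|Aᵢ)×P(Aᵢ)
  3/50×21/50 = 63/2500
  13/100×29/50 = 377/5000
Sum = 503/5000

P(defect) = 503/5000 ≈ 10.06%


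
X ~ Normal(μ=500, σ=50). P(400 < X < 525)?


z₁=(400-500)/50=-2.0, z₂=(525-500)/50=0.5
P = Φ(0.5) - Φ(-2.0) = 0.691462 - 0.022750 = 0.668712 ≈ 0.6687

P(400 < X < 525) ≈ 0.6687


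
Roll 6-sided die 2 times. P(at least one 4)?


P(no 4)^2 = (5/6)^2 = 25/36
P(≥1) = 1 - 25/36 = 11/36

P = 11/36 ≈ 30.56%


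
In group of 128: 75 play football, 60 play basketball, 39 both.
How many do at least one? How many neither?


|A∪B| = 75+60-39 = 96
Neither = 128-96 = 32

At least one: 96; Neither: 32


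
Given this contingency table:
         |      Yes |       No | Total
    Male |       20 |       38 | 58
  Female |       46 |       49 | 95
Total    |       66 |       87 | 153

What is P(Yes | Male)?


P(Yes | Male) = 20/(20+38) = 20/58 = 10/29

P(Yes|Male) = 10/29 ≈ 34.48%


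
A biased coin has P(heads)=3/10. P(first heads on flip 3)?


Geometric: P(X=3) = (1-p)^(k-1)×p = (7/10)^2×3/10 = 147/1000

P(X=3) = 147/1000 ≈ 14.70%


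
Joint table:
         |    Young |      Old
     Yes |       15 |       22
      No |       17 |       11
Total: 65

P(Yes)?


P(Yes) = (15+22)/65 = 37/65

P(Yes) = 37/65 ≈ 56.92%


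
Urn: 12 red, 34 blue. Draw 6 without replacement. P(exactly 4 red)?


Hypergeometric: C(12,4)×C(34,2)/C(46,6)
= 495×561/9366819 = 8415/283843

P(X=4) = 8415/283843 ≈ 2.96%


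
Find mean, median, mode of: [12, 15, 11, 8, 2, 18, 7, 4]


Sorted: [2, 4, 7, 8, 11, 12, 15, 18]
Mean = 77/8
Median = 19/2
Freq: {12: 1, 15: 1, 11: 1, 8: 1, 2: 1, 18: 1, 7: 1, 4: 1}
Mode: No mode

Mean=77/8, Median=19/2, Mode=No mode


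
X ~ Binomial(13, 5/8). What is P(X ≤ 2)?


P(X ≤ 2) = Σ P(X=i) for i=0..2
P(X=0) = 1594323/549755813888
P(X=1) = 34543665/549755813888
P(X=2) = 172718325/274877906944
Sum = 190787319/274877906944

P(X ≤ 2) = 190787319/274877906944 ≈ 0.07%


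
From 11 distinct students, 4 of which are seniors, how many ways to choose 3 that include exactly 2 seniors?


Choose 2 of the 4 seniors and 1 of the other 7 students:
C(4,2)×C(7,1) = 6×7 = 42

42


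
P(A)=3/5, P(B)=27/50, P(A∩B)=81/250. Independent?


P(A)×P(B) = 81/250
P(A∩B) = 81/250
Equal ✓ → Independent

Yes, independent


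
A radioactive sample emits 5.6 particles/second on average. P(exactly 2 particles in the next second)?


Poisson(λ=5.6): P(X=2) = e^(-λ)×λ^k/k!
= e^(-5.6) × 5.6^2 / 2!
≈ 0.003697863716 × 31.36 / 2 ≈ 0.057983

P(X=2) ≈ 0.057983 ≈ 5.80%


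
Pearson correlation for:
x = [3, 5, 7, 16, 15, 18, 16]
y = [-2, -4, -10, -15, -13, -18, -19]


n=7, Σx=80, Σy=-81, Σxy=-1159, Σx²=1144, Σy²=1199
r = (7×(-1159) - 80×(-81))/√((7×1144 - 80²)(7×1199 - (-81)²))
= -1633/√(1608×1832) = -1633/√2945856 ≈ -1633/1716.3496 ≈ -0.9514

r ≈ -0.9514


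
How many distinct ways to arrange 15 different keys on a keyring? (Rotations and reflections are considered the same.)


Free circular arrangements: rotations and reflections both identified.
(n-1)!/2 = 14!/2 = 87178291200/2 = 43589145600

43589145600


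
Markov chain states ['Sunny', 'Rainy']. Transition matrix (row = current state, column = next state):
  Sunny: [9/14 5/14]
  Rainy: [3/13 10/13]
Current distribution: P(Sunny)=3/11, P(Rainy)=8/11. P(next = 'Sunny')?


P(next=Sunny) = Σᵢ P(now=i)×P(i→Sunny)
= 3/11×9/14 + 8/11×3/13
= 27/154 + 24/143 = 687/2002

P = 687/2002 ≈ 0.3432


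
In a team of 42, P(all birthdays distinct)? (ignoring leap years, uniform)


P(all different) = Π(365-i)/365 for i=0..41
= (365/365)×(364/365)×...×(324/365)
= 0.085970

P ≈ 0.0860 ≈ 8.60%


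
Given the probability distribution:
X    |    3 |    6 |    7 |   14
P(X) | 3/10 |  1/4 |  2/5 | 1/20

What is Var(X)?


E[X] = 59/10
E[X²] = 411/10
Var(X) = E[X²] - (E[X])² = 411/10 - 3481/100 = 629/100

Var(X) = 629/100 ≈ 6.2900


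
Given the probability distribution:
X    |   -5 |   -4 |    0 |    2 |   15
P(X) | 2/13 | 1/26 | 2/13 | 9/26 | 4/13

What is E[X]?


E[X] = Σ x·P(X=x)
= (-5)×(2/13) + (-4)×(1/26) + (0)×(2/13) + (2)×(9/26) + (15)×(4/13)
= 57/13

E[X] = 57/13


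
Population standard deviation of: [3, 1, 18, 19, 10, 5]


Mean = 56/6 = 28/3
  (3-28/3)²=361/9
  (1-28/3)²=625/9
  (18-28/3)²=676/9
  (19-28/3)²=841/9
  (10-28/3)²=4/9
  (5-28/3)²=169/9
Σ(x-μ)² = 892/3
σ² = (892/3)/6 = 446/9

σ = √(446/9) ≈ 7.0396


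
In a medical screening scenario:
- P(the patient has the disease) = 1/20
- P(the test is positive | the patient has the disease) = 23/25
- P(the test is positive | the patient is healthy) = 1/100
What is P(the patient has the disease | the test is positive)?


Using Bayes' theorem:
P(A|B) = P(B|A)·P(A) / P(B)

P(the test is positive) = 23/25 × 1/20 + 1/100 × 19/20
= 23/500 + 19/2000 = 111/2000

P(the patient has the disease|the test is positive) = (23/500) / (111/2000) = 92/111

P(the patient has the disease|the test is positive) = 92/111 ≈ 82.88%


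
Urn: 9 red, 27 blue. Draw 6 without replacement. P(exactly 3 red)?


Hypergeometric: C(9,3)×C(27,3)/C(36,6)
= 84×2925/1947792 = 2925/23188

P(X=3) = 2925/23188 ≈ 12.61%


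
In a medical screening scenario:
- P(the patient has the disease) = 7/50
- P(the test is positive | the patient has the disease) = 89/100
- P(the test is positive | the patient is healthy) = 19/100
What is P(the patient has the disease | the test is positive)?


Using Bayes' theorem:
P(A|B) = P(B|A)·P(A) / P(B)

P(the test is positive) = 89/100 × 7/50 + 19/100 × 43/50
= 623/5000 + 817/5000 = 36/125

P(the patient has the disease|the test is positive) = (623/5000) / (36/125) = 623/1440

P(the patient has the disease|the test is positive) = 623/1440 ≈ 43.26%


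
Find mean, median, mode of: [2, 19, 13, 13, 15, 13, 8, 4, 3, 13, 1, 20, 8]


Sorted: [1, 2, 3, 4, 8, 8, 13, 13, 13, 13, 15, 19, 20]
Mean = 132/13
Median = 13
Freq: {2: 1, 19: 1, 13: 4, 15: 1, 8: 2, 4: 1, 3: 1, 1: 1, 20: 1}
Mode: [13]

Mean=132/13, Median=13, Mode=13


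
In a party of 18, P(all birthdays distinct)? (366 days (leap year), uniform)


P(all different) = Π(366-i)/366 for i=0..17
= (366/366)×(365/366)×...×(349/366)
= 0.653862

P ≈ 0.6539 ≈ 65.39%


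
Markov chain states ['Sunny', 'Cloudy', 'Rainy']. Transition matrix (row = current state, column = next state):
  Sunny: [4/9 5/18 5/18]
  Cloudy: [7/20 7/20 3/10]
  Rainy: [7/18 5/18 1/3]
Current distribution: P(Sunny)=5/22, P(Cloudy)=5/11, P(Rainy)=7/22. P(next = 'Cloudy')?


P(next=Cloudy) = Σᵢ P(now=i)×P(i→Cloudy)
= 5/22×5/18 + 5/11×7/20 + 7/22×5/18
= 25/396 + 7/44 + 35/396 = 41/132

P = 41/132 ≈ 0.3106


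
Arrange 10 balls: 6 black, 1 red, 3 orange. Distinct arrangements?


10!/(6!×1!×3!) = 840

840


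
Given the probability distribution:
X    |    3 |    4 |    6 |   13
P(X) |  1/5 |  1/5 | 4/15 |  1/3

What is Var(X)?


E[X] = 22/3
E[X²] = 1064/15
Var(X) = E[X²] - (E[X])² = 1064/15 - 484/9 = 772/45

Var(X) = 772/45 ≈ 17.1556


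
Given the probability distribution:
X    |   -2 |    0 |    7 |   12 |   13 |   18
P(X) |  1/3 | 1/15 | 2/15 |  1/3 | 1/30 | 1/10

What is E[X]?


E[X] = Σ x·P(X=x)
= (-2)×(1/3) + (0)×(1/15) + (7)×(2/15) + (12)×(1/3) + (13)×(1/30) + (18)×(1/10)
= 13/2

E[X] = 13/2


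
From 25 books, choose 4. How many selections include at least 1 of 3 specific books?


Complement: C(25,4) - C(22,4) = 12650 - 7315 = 5335

5335


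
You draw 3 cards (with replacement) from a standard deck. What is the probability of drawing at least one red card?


P(not a red card) = 26/52 = 1/2
P(none in 3 draws) = (1/2)^3 = 1/8
P(≥1 red card) = 1 - 1/8 = 7/8

P = 7/8 ≈ 87.50%


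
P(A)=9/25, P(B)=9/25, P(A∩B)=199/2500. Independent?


P(A)×P(B) = 81/625
P(A∩B) = 199/2500
Not equal → NOT independent

No, not independent


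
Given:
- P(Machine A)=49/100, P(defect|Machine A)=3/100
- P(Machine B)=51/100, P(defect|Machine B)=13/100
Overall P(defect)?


P(B) = Σ P(B|Aᵢ)×P(Aᵢ)
  3/100×49/100 = 147/10000
  13/100×51/100 = 663/10000
Sum = 81/1000

P(defect) = 81/1000 ≈ 8.10%


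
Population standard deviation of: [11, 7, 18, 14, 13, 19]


Mean = 82/6 = 41/3
  (11-41/3)²=64/9
  (7-41/3)²=400/9
  (18-41/3)²=169/9
  (14-41/3)²=1/9
  (13-41/3)²=4/9
  (19-41/3)²=256/9
Σ(x-μ)² = 298/3
σ² = (298/3)/6 = 149/9

σ = √(149/9) ≈ 4.0689


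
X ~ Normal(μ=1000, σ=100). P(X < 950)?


z = (950-1000)/100 = -0.5
P(Z < -0.5) = 0.3085

P(X < 950) ≈ 0.3085


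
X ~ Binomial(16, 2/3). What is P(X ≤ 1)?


P(X ≤ 1) = Σ P(X=i) for i=0..1
P(X=0) = 1/43046721
P(X=1) = 32/43046721
Sum = 11/14348907

P(X ≤ 1) = 11/14348907 ≈ 0.00%


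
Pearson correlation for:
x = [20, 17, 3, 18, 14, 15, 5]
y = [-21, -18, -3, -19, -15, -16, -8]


n=7, Σx=92, Σy=-100, Σxy=-1567, Σx²=1468, Σy²=1680
r = (7×(-1567) - 92×(-100))/√((7×1468 - 92²)(7×1680 - (-100)²))
= -1769/√(1812×1760) = -1769/√3189120 ≈ -1769/1785.8107 ≈ -0.9906

r ≈ -0.9906


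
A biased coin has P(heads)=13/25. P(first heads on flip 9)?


Geometric: P(X=9) = (1-p)^(k-1)×p = (12/25)^8×13/25 = 5589762048/3814697265625

P(X=9) = 5589762048/3814697265625 ≈ 0.15%


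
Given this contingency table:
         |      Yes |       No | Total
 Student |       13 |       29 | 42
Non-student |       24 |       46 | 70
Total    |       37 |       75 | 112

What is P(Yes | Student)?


P(Yes | Student) = 13/(13+29) = 13/42

P(Yes|Student) = 13/42 ≈ 30.95%


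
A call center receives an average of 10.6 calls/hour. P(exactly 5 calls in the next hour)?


Poisson(λ=10.6): P(X=5) = e^(-λ)×λ^k/k!
= e^(-10.6) × 10.6^5 / 5!
≈ 2.491600973e-05 × 133822.55776 / 120 ≈ 0.027786

P(X=5) ≈ 0.027786 ≈ 2.78%


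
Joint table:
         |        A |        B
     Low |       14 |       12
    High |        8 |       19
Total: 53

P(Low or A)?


P(Low∨A) = P(Low) + P(A) - P(Low∧A)
= (26 + 22 - 14)/53 = 34/53

P = 34/53 ≈ 64.15%


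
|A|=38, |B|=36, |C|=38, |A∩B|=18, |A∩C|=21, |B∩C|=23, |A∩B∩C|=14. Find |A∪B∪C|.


|A∪B∪C| = 38+36+38-18-21-23+14 = 64

|A∪B∪C| = 64


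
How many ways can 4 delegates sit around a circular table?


Circular arrangements of 4 distinct objects: fix one position to break rotational symmetry.
(n-1)! = 3! = 6

6


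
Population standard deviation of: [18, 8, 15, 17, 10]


Mean = 68/5
  (18-68/5)²=484/25
  (8-68/5)²=784/25
  (15-68/5)²=49/25
  (17-68/5)²=289/25
  (10-68/5)²=324/25
Σ(x-μ)² = 386/5
σ² = (386/5)/5 = 386/25

σ = √(386/25) ≈ 3.9294


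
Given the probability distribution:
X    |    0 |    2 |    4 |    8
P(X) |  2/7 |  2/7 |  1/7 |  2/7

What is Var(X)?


E[X] = 24/7
E[X²] = 152/7
Var(X) = E[X²] - (E[X])² = 152/7 - 576/49 = 488/49

Var(X) = 488/49 ≈ 9.9592


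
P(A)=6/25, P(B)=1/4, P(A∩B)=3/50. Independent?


P(A)×P(B) = 3/50
P(A∩B) = 3/50
Equal ✓ → Independent

Yes, independent


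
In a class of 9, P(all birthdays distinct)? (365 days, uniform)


P(all different) = Π(365-i)/365 for i=0..8
= (365/365)×(364/365)×...×(357/365)
= 0.905376

P ≈ 0.9054 ≈ 90.54%


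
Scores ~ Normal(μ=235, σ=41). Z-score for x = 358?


z = (x - μ)/σ = (358 - 235)/41 = 3.0

z = 3.0


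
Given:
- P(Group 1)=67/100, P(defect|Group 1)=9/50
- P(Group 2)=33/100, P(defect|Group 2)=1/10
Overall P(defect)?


P(B) = Σ P(B|Aᵢ)×P(Aᵢ)
  9/50×67/100 = 603/5000
  1/10×33/100 = 33/1000
Sum = 96/625

P(defect) = 96/625 ≈ 15.36%


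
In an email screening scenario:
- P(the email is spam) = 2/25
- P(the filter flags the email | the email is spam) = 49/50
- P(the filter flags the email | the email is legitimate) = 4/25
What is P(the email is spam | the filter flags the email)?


Using Bayes' theorem:
P(A|B) = P(B|A)·P(A) / P(B)

P(the filter flags the email) = 49/50 × 2/25 + 4/25 × 23/25
= 49/625 + 92/625 = 141/625

P(the email is spam|the filter flags the email) = (49/625) / (141/625) = 49/141

P(the email is spam|the filter flags the email) = 49/141 ≈ 34.75%


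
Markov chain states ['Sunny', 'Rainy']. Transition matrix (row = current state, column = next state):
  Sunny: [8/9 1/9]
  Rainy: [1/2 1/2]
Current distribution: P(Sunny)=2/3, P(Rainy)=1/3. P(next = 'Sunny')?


P(next=Sunny) = Σᵢ P(now=i)×P(i→Sunny)
= 2/3×8/9 + 1/3×1/2
= 16/27 + 1/6 = 41/54

P = 41/54 ≈ 0.7593


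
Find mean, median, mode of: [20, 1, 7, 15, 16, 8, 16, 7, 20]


Sorted: [1, 7, 7, 8, 15, 16, 16, 20, 20]
Mean = 110/9
Median = 15
Freq: {20: 2, 1: 1, 7: 2, 15: 1, 16: 2, 8: 1}
Mode: [7, 16, 20]

Mean=110/9, Median=15, Mode=[7, 16, 20]


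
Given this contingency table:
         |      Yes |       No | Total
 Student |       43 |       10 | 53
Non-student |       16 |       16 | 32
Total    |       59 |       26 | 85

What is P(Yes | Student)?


P(Yes | Student) = 43/(43+10) = 43/53

P(Yes|Student) = 43/53 ≈ 81.13%


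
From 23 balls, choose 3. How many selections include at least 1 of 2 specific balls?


Complement: C(23,3) - C(21,3) = 1771 - 1330 = 441

441


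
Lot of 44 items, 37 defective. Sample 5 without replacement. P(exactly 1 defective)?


Hypergeometric: C(37,1)×C(7,4)/C(44,5)
= 37×35/1086008 = 185/155144

P(X=1) = 185/155144 ≈ 0.12%


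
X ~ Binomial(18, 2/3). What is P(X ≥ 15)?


P(X ≥ 15) = Σ P(X=i) for i=15..18
P(X=15) = 8912896/129140163
P(X=16) = 1114112/43046721
P(X=17) = 262144/43046721
P(X=18) = 262144/387420489
Sum = 39387136/387420489

P(X ≥ 15) = 39387136/387420489 ≈ 10.17%


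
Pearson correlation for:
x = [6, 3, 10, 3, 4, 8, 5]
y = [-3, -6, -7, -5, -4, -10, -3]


n=7, Σx=39, Σy=-38, Σxy=-232, Σx²=259, Σy²=244
r = (7×(-232) - 39×(-38))/√((7×259 - 39²)(7×244 - (-38)²))
= -142/√(292×264) = -142/√77088 ≈ -142/277.6473 ≈ -0.5114

r ≈ -0.5114


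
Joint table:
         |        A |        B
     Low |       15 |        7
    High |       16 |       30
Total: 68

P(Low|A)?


P(Low|A) = 15/(15+16) = 15/31

P = 15/31 ≈ 48.39%


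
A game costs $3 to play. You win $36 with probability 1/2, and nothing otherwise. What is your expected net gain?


E[gain] = (36-3)×1/2 + (-3)×1/2
= 33/2 - 3/2 = 15

Expected net gain = $15 ≈ $15.00


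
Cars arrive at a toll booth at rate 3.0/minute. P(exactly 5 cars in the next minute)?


Poisson(λ=3.0): P(X=5) = e^(-λ)×λ^k/k!
= e^(-3.0) × 3.0^5 / 5!
≈ 0.04978706837 × 243 / 120 ≈ 0.100819

P(X=5) ≈ 0.100819 ≈ 10.08%


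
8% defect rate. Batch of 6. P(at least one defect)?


P(all good) = (23/25)^6 = 148035889/244140625
P(≥1 defect) = 96104736/244140625

P = 96104736/244140625 ≈ 39.36%


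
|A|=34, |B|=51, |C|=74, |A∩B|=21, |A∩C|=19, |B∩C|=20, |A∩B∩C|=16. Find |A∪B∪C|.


|A∪B∪C| = 34+51+74-21-19-20+16 = 115

|A∪B∪C| = 115


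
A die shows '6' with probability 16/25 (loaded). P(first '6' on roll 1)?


Geometric: P(X=1) = (1-p)^(k-1)×p = (9/25)^0×16/25 = 16/25

P(X=1) = 16/25 ≈ 64.00%


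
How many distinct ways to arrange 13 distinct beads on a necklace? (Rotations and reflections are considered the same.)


Free circular arrangements: rotations and reflections both identified.
(n-1)!/2 = 12!/2 = 479001600/2 = 239500800

239500800


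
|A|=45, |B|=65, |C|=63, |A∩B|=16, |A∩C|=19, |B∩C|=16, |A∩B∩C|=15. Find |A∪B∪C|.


|A∪B∪C| = 45+65+63-16-19-16+15 = 137

|A∪B∪C| = 137


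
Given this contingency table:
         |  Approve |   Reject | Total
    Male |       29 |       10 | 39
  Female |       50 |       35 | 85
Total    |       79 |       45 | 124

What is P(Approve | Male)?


P(Approve | Male) = 29/(29+10) = 29/39

P(Approve|Male) = 29/39 ≈ 74.36%


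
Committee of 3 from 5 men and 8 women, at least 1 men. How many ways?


Count by #men:
  1M,2W: C(5,1)×C(8,2)=140
  2M,1W: C(5,2)×C(8,1)=80
  3M,0W: C(5,3)×C(8,0)=10
Total = 230

230


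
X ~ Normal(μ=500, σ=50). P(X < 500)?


z = (500-500)/50 = 0.0
P(Z < 0.0) = 0.5000

P(X < 500) ≈ 0.5000


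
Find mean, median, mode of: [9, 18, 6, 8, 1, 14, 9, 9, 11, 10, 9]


Sorted: [1, 6, 8, 9, 9, 9, 9, 10, 11, 14, 18]
Mean = 104/11
Median = 9
Freq: {9: 4, 18: 1, 6: 1, 8: 1, 1: 1, 14: 1, 11: 1, 10: 1}
Mode: [9]

Mean=104/11, Median=9, Mode=9


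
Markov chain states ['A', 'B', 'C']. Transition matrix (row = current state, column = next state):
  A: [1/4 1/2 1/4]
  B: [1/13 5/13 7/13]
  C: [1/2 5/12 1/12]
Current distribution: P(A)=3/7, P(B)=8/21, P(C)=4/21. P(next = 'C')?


P(next=C) = Σᵢ P(now=i)×P(i→C)
= 3/7×1/4 + 8/21×7/13 + 4/21×1/12
= 3/28 + 8/39 + 1/63 = 1075/3276

P = 1075/3276 ≈ 0.3281


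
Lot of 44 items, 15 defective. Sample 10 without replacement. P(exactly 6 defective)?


Hypergeometric: C(15,6)×C(29,4)/C(44,10)
= 5005×23751/2481256778 = 118755/2478778

P(X=6) = 118755/2478778 ≈ 4.79%


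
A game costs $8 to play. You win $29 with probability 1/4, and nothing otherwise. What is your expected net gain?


E[gain] = (29-8)×1/4 + (-8)×3/4
= 21/4 - 6 = -3/4

Expected net gain = $-3/4 ≈ $-0.75


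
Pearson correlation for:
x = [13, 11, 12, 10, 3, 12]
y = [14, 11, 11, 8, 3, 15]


n=6, Σx=61, Σy=62, Σxy=704, Σx²=687, Σy²=736
r = (6×704 - 61×62)/√((6×687 - 61²)(6×736 - 62²))
= 442/√(401×572) = 442/√229372 ≈ 442/478.9280 ≈ 0.9229

r ≈ 0.9229


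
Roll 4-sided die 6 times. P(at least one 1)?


P(no 1)^6 = (3/4)^6 = 729/4096
P(≥1) = 1 - 729/4096 = 3367/4096

P = 3367/4096 ≈ 82.20%


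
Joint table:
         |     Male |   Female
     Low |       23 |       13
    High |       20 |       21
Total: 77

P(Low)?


P(Low) = (23+13)/77 = 36/77

P(Low) = 36/77 ≈ 46.75%


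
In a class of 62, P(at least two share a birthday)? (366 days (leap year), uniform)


P(all different) = Π(366-i)/366 for i=0..61
= 0.004156
P(match) = 1 - 0.004156 = 0.995844

P ≈ 0.9958 ≈ 99.58%


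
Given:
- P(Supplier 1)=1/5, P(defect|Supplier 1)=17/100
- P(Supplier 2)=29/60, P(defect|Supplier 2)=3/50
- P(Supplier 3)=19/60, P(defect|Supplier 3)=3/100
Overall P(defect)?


P(B) = Σ P(B|Aᵢ)×P(Aᵢ)
  17/100×1/5 = 17/500
  3/50×29/60 = 29/1000
  3/100×19/60 = 19/2000
Sum = 29/400

P(defect) = 29/400 ≈ 7.25%


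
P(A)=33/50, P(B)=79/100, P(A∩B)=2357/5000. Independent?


P(A)×P(B) = 2607/5000
P(A∩B) = 2357/5000
Not equal → NOT independent

No, not independent


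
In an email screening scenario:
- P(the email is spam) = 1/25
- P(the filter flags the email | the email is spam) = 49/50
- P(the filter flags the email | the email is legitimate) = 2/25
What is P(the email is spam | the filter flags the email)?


Using Bayes' theorem:
P(A|B) = P(B|A)·P(A) / P(B)

P(the filter flags the email) = 49/50 × 1/25 + 2/25 × 24/25
= 49/1250 + 48/625 = 29/250

P(the email is spam|the filter flags the email) = (49/1250) / (29/250) = 49/145

P(the email is spam|the filter flags the email) = 49/145 ≈ 33.79%


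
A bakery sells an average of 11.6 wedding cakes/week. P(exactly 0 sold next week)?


Poisson(λ=11.6): P(X=0) = e^(-λ)×λ^k/k!
= e^(-11.6) × 11.6^0 / 0!
≈ 9.166087736e-06 × 1 / 1 ≈ 0.000009

P(X=0) ≈ 0.000009 ≈ 0.00%


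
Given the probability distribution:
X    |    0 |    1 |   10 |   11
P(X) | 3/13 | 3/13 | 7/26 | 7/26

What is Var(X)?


E[X] = 153/26
E[X²] = 1553/26
Var(X) = E[X²] - (E[X])² = 1553/26 - 23409/676 = 16969/676

Var(X) = 16969/676 ≈ 25.1021


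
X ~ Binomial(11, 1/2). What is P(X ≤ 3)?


P(X ≤ 3) = Σ P(X=i) for i=0..3
P(X=0) = 1/2048
P(X=1) = 11/2048
P(X=2) = 55/2048
P(X=3) = 165/2048
Sum = 29/256

P(X ≤ 3) = 29/256 ≈ 11.33%


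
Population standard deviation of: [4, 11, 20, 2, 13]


Mean = 50/5 = 10
  (4-10)²=36
  (11-10)²=1
  (20-10)²=100
  (2-10)²=64
  (13-10)²=9
Σ(x-μ)² = 210
σ² = 210/5 = 42

σ = √(42) ≈ 6.4807


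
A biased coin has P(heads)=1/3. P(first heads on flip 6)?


Geometric: P(X=6) = (1-p)^(k-1)×p = (2/3)^5×1/3 = 32/729

P(X=6) = 32/729 ≈ 4.39%


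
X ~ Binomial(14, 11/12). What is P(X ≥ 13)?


P(X ≥ 13) = Σ P(X=i) for i=13..14
P(X=13) = 241658985007517/641959232274432
P(X=14) = 379749833583241/1283918464548864
Sum = 863067803598275/1283918464548864

P(X ≥ 13) = 863067803598275/1283918464548864 ≈ 67.22%


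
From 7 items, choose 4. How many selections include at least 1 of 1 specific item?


Complement: C(7,4) - C(6,4) = 35 - 15 = 20

20


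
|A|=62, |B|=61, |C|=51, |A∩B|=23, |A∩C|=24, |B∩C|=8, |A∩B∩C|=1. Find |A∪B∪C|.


|A∪B∪C| = 62+61+51-23-24-8+1 = 120

|A∪B∪C| = 120


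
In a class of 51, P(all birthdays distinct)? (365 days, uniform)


P(all different) = Π(365-i)/365 for i=0..50
= (365/365)×(364/365)×...×(315/365)
= 0.025568

P ≈ 0.0256 ≈ 2.56%


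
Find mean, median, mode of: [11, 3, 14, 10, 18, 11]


Sorted: [3, 10, 11, 11, 14, 18]
Mean = 67/6
Median = 11
Freq: {11: 2, 3: 1, 14: 1, 10: 1, 18: 1}
Mode: [11]

Mean=67/6, Median=11, Mode=11


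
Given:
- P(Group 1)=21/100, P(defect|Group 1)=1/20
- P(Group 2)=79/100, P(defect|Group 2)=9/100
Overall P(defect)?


P(B) = Σ P(B|Aᵢ)×P(Aᵢ)
  1/20×21/100 = 21/2000
  9/100×79/100 = 711/10000
Sum = 51/625

P(defect) = 51/625 ≈ 8.16%


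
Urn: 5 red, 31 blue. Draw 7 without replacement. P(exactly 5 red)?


Hypergeometric: C(5,5)×C(31,2)/C(36,7)
= 1×465/8347680 = 1/17952

P(X=5) = 1/17952 ≈ 0.01%


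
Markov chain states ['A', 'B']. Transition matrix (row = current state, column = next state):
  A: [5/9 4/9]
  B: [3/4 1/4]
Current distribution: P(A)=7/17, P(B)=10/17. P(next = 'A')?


P(next=A) = Σᵢ P(now=i)×P(i→A)
= 7/17×5/9 + 10/17×3/4
= 35/153 + 15/34 = 205/306

P = 205/306 ≈ 0.6699


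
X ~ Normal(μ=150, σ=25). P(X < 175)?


z = (175-150)/25 = 1.0
P(Z < 1.0) = 0.8413

P(X < 175) ≈ 0.8413


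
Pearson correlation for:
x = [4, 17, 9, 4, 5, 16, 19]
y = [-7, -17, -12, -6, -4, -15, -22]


n=7, Σx=74, Σy=-83, Σxy=-1127, Σx²=1044, Σy²=1243
r = (7×(-1127) - 74×(-83))/√((7×1044 - 74²)(7×1243 - (-83)²))
= -1747/√(1832×1812) = -1747/√3319584 ≈ -1747/1821.9726 ≈ -0.9589

r ≈ -0.9589


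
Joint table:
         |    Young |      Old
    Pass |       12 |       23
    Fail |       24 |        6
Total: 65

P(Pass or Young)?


P(Pass∨Young) = P(Pass) + P(Young) - P(Pass∧Young)
= (35 + 36 - 12)/65 = 59/65

P = 59/65 ≈ 90.77%


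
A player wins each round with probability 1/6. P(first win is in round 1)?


Geometric: P(X=1) = (1-p)^(k-1)×p = (5/6)^0×1/6 = 1/6

P(X=1) = 1/6 ≈ 16.67%


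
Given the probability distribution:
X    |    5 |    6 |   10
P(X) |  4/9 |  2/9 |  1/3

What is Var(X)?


E[X] = 62/9
E[X²] = 472/9
Var(X) = E[X²] - (E[X])² = 472/9 - 3844/81 = 404/81

Var(X) = 404/81 ≈ 4.9877


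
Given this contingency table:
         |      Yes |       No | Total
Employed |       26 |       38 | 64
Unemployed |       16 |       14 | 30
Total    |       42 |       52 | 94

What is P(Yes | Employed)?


P(Yes | Employed) = 26/(26+38) = 26/64 = 13/32

P(Yes|Employed) = 13/32 ≈ 40.62%


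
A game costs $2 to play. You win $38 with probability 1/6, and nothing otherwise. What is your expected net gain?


E[gain] = (38-2)×1/6 + (-2)×5/6
= 6 - 5/3 = 13/3

Expected net gain = $13/3 ≈ $4.33


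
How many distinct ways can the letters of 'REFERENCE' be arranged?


Letters: 9, freq: {'R': 2, 'E': 4, 'F': 1, 'N': 1, 'C': 1}
9!/(2!×4!×1!×1!×1!) = 362880/48 = 7560

7560


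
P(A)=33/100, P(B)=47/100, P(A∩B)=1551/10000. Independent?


P(A)×P(B) = 1551/10000
P(A∩B) = 1551/10000
Equal ✓ → Independent

Yes, independent


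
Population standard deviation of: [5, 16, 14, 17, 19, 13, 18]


Mean = 102/7
  (5-102/7)²=4489/49
  (16-102/7)²=100/49
  (14-102/7)²=16/49
  (17-102/7)²=289/49
  (19-102/7)²=961/49
  (13-102/7)²=121/49
  (18-102/7)²=576/49
Σ(x-μ)² = 936/7
σ² = (936/7)/7 = 936/49

σ = √(936/49) ≈ 4.3706


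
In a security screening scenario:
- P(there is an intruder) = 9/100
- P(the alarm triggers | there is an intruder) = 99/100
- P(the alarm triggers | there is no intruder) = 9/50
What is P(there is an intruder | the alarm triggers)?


Using Bayes' theorem:
P(A|B) = P(B|A)·P(A) / P(B)

P(the alarm triggers) = 99/100 × 9/100 + 9/50 × 91/100
= 891/10000 + 819/5000 = 2529/10000

P(there is an intruder|the alarm triggers) = (891/10000) / (2529/10000) = 99/281

P(there is an intruder|the alarm triggers) = 99/281 ≈ 35.23%


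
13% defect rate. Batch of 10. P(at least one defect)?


P(all good) = (87/100)^10 = 24842341419143568849/100000000000000000000
P(≥1 defect) = 75157658580856431151/100000000000000000000

P = 75157658580856431151/100000000000000000000 ≈ 75.16%


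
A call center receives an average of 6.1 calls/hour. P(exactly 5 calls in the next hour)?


Poisson(λ=6.1): P(X=5) = e^(-λ)×λ^k/k!
= e^(-6.1) × 6.1^5 / 5!
≈ 0.002242867719 × 8445.96301 / 120 ≈ 0.157860

P(X=5) ≈ 0.157860 ≈ 15.79%


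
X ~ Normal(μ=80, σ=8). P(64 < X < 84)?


z₁=(64-80)/8=-2.0, z₂=(84-80)/8=0.5
P = Φ(0.5) - Φ(-2.0) = 0.691462 - 0.022750 = 0.668712 ≈ 0.6687

P(64 < X < 84) ≈ 0.6687


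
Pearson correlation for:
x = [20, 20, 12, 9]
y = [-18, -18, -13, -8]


n=4, Σx=61, Σy=-57, Σxy=-948, Σx²=1025, Σy²=881
r = (4×(-948) - 61×(-57))/√((4×1025 - 61²)(4×881 - (-57)²))
= -315/√(379×275) = -315/√104225 ≈ -315/322.8390 ≈ -0.9757

r ≈ -0.9757


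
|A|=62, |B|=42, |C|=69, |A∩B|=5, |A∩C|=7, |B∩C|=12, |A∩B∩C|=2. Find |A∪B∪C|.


|A∪B∪C| = 62+42+69-5-7-12+2 = 151

|A∪B∪C| = 151


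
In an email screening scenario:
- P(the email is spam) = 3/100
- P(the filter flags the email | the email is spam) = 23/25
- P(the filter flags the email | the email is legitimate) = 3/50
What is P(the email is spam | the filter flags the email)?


Using Bayes' theorem:
P(A|B) = P(B|A)·P(A) / P(B)

P(the filter flags the email) = 23/25 × 3/100 + 3/50 × 97/100
= 69/2500 + 291/5000 = 429/5000

P(the email is spam|the filter flags the email) = (69/2500) / (429/5000) = 46/143

P(the email is spam|the filter flags the email) = 46/143 ≈ 32.17%


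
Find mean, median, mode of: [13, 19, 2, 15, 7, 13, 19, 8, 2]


Sorted: [2, 2, 7, 8, 13, 13, 15, 19, 19]
Mean = 98/9
Median = 13
Freq: {13: 2, 19: 2, 2: 2, 15: 1, 7: 1, 8: 1}
Mode: [2, 13, 19]

Mean=98/9, Median=13, Mode=[2, 13, 19]


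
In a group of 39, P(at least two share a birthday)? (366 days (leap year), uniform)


P(all different) = Π(366-i)/366 for i=0..38
= 0.122510
P(match) = 1 - 0.122510 = 0.877490

P ≈ 0.8775 ≈ 87.75%


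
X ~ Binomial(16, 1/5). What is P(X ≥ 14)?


P(X ≥ 14) = Σ P(X=i) for i=14..16
P(X=14) = 384/30517578125
P(X=15) = 64/152587890625
P(X=16) = 1/152587890625
Sum = 397/30517578125

P(X ≥ 14) = 397/30517578125 ≈ 0.00%


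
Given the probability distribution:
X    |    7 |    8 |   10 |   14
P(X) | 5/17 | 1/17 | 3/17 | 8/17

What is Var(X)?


E[X] = 185/17
E[X²] = 2177/17
Var(X) = E[X²] - (E[X])² = 2177/17 - 34225/289 = 2784/289

Var(X) = 2784/289 ≈ 9.6332


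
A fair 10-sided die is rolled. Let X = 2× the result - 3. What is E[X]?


E[die] = (1+10)/2 = 11/2
E[X] = 2×11/2 - 3 = 8

E[X] = 8


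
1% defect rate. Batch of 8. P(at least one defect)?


P(all good) = (99/100)^8 = 9227446944279201/10000000000000000
P(≥1 defect) = 772553055720799/10000000000000000

P = 772553055720799/10000000000000000 ≈ 7.73%


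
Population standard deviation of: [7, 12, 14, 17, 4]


Mean = 54/5
  (7-54/5)²=361/25
  (12-54/5)²=36/25
  (14-54/5)²=256/25
  (17-54/5)²=961/25
  (4-54/5)²=1156/25
Σ(x-μ)² = 554/5
σ² = (554/5)/5 = 554/25

σ = √(554/25) ≈ 4.7074


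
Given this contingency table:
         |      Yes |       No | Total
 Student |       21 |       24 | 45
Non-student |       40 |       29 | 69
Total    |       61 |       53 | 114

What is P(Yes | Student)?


P(Yes | Student) = 21/(21+24) = 21/45 = 7/15

P(Yes|Student) = 7/15 ≈ 46.67%


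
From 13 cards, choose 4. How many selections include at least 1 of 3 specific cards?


Complement: C(13,4) - C(10,4) = 715 - 210 = 505

505


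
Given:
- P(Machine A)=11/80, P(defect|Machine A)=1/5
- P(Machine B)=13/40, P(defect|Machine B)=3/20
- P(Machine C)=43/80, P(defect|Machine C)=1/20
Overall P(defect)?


P(B) = Σ P(B|Aᵢ)×P(Aᵢ)
  1/5×11/80 = 11/400
  3/20×13/40 = 39/800
  1/20×43/80 = 43/1600
Sum = 33/320

P(defect) = 33/320 ≈ 10.31%


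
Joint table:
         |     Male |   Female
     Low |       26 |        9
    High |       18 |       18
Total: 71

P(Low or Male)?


P(Low∨Male) = P(Low) + P(Male) - P(Low∧Male)
= (35 + 44 - 26)/71 = 53/71

P = 53/71 ≈ 74.65%


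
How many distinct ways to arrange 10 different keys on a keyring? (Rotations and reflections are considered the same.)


Free circular arrangements: rotations and reflections both identified.
(n-1)!/2 = 9!/2 = 362880/2 = 181440

181440


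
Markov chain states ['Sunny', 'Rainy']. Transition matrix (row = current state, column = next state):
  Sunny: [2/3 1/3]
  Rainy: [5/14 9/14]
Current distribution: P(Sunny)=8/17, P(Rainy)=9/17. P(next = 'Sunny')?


P(next=Sunny) = Σᵢ P(now=i)×P(i→Sunny)
= 8/17×2/3 + 9/17×5/14
= 16/51 + 45/238 = 359/714

P = 359/714 ≈ 0.5028


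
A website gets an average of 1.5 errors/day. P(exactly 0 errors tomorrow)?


Poisson(λ=1.5): P(X=0) = e^(-λ)×λ^k/k!
= e^(-1.5) × 1.5^0 / 0!
≈ 0.2231301601 × 1 / 1 ≈ 0.223130

P(X=0) ≈ 0.223130 ≈ 22.31%


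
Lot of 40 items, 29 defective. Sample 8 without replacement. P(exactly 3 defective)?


Hypergeometric: C(29,3)×C(11,5)/C(40,8)
= 3654×462/76904685 = 17052/776815

P(X=3) = 17052/776815 ≈ 2.20%


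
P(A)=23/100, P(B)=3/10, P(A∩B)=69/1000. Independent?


P(A)×P(B) = 69/1000
P(A∩B) = 69/1000
Equal ✓ → Independent

Yes, independent


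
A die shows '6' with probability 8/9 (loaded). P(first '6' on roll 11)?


Geometric: P(X=11) = (1-p)^(k-1)×p = (1/9)^10×8/9 = 8/31381059609

P(X=11) = 8/31381059609 ≈ 0.00%


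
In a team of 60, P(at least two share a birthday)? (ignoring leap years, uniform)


P(all different) = Π(365-i)/365 for i=0..59
= 0.005877
P(match) = 1 - 0.005877 = 0.994123

P ≈ 0.9941 ≈ 99.41%


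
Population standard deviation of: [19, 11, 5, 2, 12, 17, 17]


Mean = 83/7
  (19-83/7)²=2500/49
  (11-83/7)²=36/49
  (5-83/7)²=2304/49
  (2-83/7)²=4761/49
  (12-83/7)²=1/49
  (17-83/7)²=1296/49
  (17-83/7)²=1296/49
Σ(x-μ)² = 1742/7
σ² = (1742/7)/7 = 1742/49

σ = √(1742/49) ≈ 5.9625


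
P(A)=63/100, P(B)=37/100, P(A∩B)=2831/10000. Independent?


P(A)×P(B) = 2331/10000
P(A∩B) = 2831/10000
Not equal → NOT independent

No, not independent


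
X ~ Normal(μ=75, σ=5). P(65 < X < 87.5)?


z₁=(65-75)/5=-2.0, z₂=(87.5-75)/5=2.5
P = Φ(2.5) - Φ(-2.0) = 0.993790 - 0.022750 = 0.971040 ≈ 0.9710

P(65 < X < 87.5) ≈ 0.9710


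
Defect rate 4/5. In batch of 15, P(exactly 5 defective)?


Binomial: P(X=5) = C(15,5)×p^5×(1-p)^10
= 3003 × 1024/3125 × 1/9765625 = 3075072/30517578125

P(X=5) = 3075072/30517578125 ≈ 0.01%


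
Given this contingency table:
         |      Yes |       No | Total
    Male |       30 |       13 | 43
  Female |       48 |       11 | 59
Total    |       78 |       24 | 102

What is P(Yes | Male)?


P(Yes | Male) = 30/(30+13) = 30/43

P(Yes|Male) = 30/43 ≈ 69.77%


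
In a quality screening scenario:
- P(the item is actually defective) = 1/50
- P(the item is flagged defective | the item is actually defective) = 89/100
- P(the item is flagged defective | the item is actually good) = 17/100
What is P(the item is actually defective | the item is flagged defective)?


Using Bayes' theorem:
P(A|B) = P(B|A)·P(A) / P(B)

P(the item is flagged defective) = 89/100 × 1/50 + 17/100 × 49/50
= 89/5000 + 833/5000 = 461/2500

P(the item is actually defective|the item is flagged defective) = (89/5000) / (461/2500) = 89/922

P(the item is actually defective|the item is flagged defective) = 89/922 ≈ 9.65%


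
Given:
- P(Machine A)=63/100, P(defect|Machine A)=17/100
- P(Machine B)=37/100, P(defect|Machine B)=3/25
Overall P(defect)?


P(B) = Σ P(B|Aᵢ)×P(Aᵢ)
  17/100×63/100 = 1071/10000
  3/25×37/100 = 111/2500
Sum = 303/2000

P(defect) = 303/2000 ≈ 15.15%


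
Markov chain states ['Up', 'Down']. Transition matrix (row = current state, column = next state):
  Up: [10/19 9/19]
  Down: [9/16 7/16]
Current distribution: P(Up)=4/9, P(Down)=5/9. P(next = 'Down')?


P(next=Down) = Σᵢ P(now=i)×P(i→Down)
= 4/9×9/19 + 5/9×7/16
= 4/19 + 35/144 = 1241/2736

P = 1241/2736 ≈ 0.4536


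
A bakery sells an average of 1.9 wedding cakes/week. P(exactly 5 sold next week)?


Poisson(λ=1.9): P(X=5) = e^(-λ)×λ^k/k!
= e^(-1.9) × 1.9^5 / 5!
≈ 0.1495686192 × 24.76099 / 120 ≈ 0.030862

P(X=5) ≈ 0.030862 ≈ 3.09%


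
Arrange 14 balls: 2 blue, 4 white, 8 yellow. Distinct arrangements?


14!/(2!×4!×8!) = 45045

45045


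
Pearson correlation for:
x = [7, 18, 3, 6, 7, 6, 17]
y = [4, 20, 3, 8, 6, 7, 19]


n=7, Σx=64, Σy=67, Σxy=852, Σx²=792, Σy²=935
r = (7×852 - 64×67)/√((7×792 - 64²)(7×935 - 67²))
= 1676/√(1448×2056) = 1676/√2977088 ≈ 1676/1725.4240 ≈ 0.9714

r ≈ 0.9714


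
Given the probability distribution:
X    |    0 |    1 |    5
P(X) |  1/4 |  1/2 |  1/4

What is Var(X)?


E[X] = 7/4
E[X²] = 27/4
Var(X) = E[X²] - (E[X])² = 27/4 - 49/16 = 59/16

Var(X) = 59/16 ≈ 3.6875


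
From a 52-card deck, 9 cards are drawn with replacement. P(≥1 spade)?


P(not a spade) = 39/52 = 3/4
P(none in 9 draws) = (3/4)^9 = 19683/262144
P(≥1 spade) = 1 - 19683/262144 = 242461/262144

P = 242461/262144 ≈ 92.49%


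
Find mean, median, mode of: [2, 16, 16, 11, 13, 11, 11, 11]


Sorted: [2, 11, 11, 11, 11, 13, 16, 16]
Mean = 91/8
Median = 11
Freq: {2: 1, 16: 2, 11: 4, 13: 1}
Mode: [11]

Mean=91/8, Median=11, Mode=11


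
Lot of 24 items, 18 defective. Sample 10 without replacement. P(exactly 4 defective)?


Hypergeometric: C(18,4)×C(6,6)/C(24,10)
= 3060×1/1961256 = 15/9614

P(X=4) = 15/9614 ≈ 0.16%


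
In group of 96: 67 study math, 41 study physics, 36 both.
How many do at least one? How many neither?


|A∪B| = 67+41-36 = 72
Neither = 96-72 = 24

At least one: 72; Neither: 24


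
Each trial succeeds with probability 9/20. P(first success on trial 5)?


Geometric: P(X=5) = (1-p)^(k-1)×p = (11/20)^4×9/20 = 131769/3200000

P(X=5) = 131769/3200000 ≈ 4.12%


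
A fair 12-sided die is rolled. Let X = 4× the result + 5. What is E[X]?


E[die] = (1+12)/2 = 13/2
E[X] = 4×13/2 + 5 = 31

E[X] = 31


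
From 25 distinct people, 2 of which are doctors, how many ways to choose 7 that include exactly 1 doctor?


Choose 1 of the 2 doctors and 6 of the other 23 people:
C(2,1)×C(23,6) = 2×100947 = 201894

201894


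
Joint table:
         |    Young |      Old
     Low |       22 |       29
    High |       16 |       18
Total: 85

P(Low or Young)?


P(Low∨Young) = P(Low) + P(Young) - P(Low∧Young)
= (51 + 38 - 22)/85 = 67/85

P = 67/85 ≈ 78.82%


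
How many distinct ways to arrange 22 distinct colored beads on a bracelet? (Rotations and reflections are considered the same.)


Free circular arrangements: rotations and reflections both identified.
(n-1)!/2 = 21!/2 = 51090942171709440000/2 = 25545471085854720000

25545471085854720000


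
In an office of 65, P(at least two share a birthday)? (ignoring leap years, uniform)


P(all different) = Π(365-i)/365 for i=0..64
= 0.002317
P(match) = 1 - 0.002317 = 0.997683

P ≈ 0.9977 ≈ 99.77%


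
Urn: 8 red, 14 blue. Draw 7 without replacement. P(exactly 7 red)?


Hypergeometric: C(8,7)×C(14,0)/C(22,7)
= 8×1/170544 = 1/21318

P(X=7) = 1/21318 ≈ 0.00%


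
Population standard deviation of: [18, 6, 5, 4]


Mean = 33/4
  (18-33/4)²=1521/16
  (6-33/4)²=81/16
  (5-33/4)²=169/16
  (4-33/4)²=289/16
Σ(x-μ)² = 515/4
σ² = (515/4)/4 = 515/16

σ = √(515/16) ≈ 5.6734


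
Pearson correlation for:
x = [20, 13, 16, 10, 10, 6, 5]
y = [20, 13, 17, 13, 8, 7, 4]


n=7, Σx=80, Σy=82, Σxy=1113, Σx²=1086, Σy²=1156
r = (7×1113 - 80×82)/√((7×1086 - 80²)(7×1156 - 82²))
= 1231/√(1202×1368) = 1231/√1644336 ≈ 1231/1282.3167 ≈ 0.9600

r ≈ 0.9600


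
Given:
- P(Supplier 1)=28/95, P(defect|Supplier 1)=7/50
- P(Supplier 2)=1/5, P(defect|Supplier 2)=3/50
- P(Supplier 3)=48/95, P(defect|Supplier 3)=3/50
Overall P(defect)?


P(B) = Σ P(B|Aᵢ)×P(Aᵢ)
  7/50×28/95 = 98/2375
  3/50×1/5 = 3/250
  3/50×48/95 = 72/2375
Sum = 397/4750

P(defect) = 397/4750 ≈ 8.36%


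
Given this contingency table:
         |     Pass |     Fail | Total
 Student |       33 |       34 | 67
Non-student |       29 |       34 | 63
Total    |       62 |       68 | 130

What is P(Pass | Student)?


P(Pass | Student) = 33/(33+34) = 33/67

P(Pass|Student) = 33/67 ≈ 49.25%


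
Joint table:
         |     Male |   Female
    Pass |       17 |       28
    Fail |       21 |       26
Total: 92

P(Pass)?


P(Pass) = (17+28)/92 = 45/92

P(Pass) = 45/92 ≈ 48.91%


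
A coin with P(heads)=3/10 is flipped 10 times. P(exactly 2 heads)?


Binomial: P(X=2) = C(10,2)×p^2×(1-p)^8
= 45 × 9/100 × 5764801/100000000 = 466948881/2000000000

P(X=2) = 466948881/2000000000 ≈ 23.35%


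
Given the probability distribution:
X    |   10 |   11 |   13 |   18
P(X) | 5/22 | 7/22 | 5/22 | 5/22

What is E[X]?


E[X] = Σ x·P(X=x)
= (10)×(5/22) + (11)×(7/22) + (13)×(5/22) + (18)×(5/22)
= 141/11

E[X] = 141/11


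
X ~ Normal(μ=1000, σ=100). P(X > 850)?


z = (850-1000)/100 = -1.5
P(X > 850) = 1 - P(Z ≤ -1.5) = 1 - 0.0668 = 0.9332

P(X > 850) ≈ 0.9332


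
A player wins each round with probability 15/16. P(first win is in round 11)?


Geometric: P(X=11) = (1-p)^(k-1)×p = (1/16)^10×15/16 = 15/17592186044416

P(X=11) = 15/17592186044416 ≈ 0.00%


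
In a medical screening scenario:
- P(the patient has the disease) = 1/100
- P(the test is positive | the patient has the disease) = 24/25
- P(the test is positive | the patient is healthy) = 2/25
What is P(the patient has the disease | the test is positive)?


Using Bayes' theorem:
P(A|B) = P(B|A)·P(A) / P(B)

P(the test is positive) = 24/25 × 1/100 + 2/25 × 99/100
= 6/625 + 99/1250 = 111/1250

P(the patient has the disease|the test is positive) = (6/625) / (111/1250) = 4/37

P(the patient has the disease|the test is positive) = 4/37 ≈ 10.81%


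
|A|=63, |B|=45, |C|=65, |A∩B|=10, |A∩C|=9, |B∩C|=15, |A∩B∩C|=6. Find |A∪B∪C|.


|A∪B∪C| = 63+45+65-10-9-15+6 = 145

|A∪B∪C| = 145


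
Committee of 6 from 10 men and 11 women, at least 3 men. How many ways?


Count by #men:
  3M,3W: C(10,3)×C(11,3)=19800
  4M,2W: C(10,4)×C(11,2)=11550
  5M,1W: C(10,5)×C(11,1)=2772
  6M,0W: C(10,6)×C(11,0)=210
Total = 34332

34332


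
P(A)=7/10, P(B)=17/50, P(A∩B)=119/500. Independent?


P(A)×P(B) = 119/500
P(A∩B) = 119/500
Equal ✓ → Independent

Yes, independent


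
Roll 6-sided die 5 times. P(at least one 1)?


P(no 1)^5 = (5/6)^5 = 3125/7776
P(≥1) = 1 - 3125/7776 = 4651/7776

P = 4651/7776 ≈ 59.81%
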